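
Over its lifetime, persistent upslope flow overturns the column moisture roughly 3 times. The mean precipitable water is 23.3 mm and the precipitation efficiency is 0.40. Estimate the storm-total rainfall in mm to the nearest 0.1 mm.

rainfall ≈ 28.0 mm

Each cycle deposits ε × PW = 0.40 × 23.3 = 9.32 mm.
Over 3 cycles: 3 × 9.32 = 28.0 mm.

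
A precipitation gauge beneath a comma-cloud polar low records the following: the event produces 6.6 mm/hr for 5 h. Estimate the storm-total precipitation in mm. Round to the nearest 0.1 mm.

total ≈ 33.0 mm

Total = Σ Rᵢ Δtᵢ = 6.6 × 5
      = 33 = 33.0 mm.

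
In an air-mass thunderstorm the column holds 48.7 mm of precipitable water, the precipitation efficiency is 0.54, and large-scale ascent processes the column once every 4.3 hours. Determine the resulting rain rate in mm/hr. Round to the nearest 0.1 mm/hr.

Each overturning extracts ε × PW = 0.54 × 48.7 = 26.298 mm.
Rate = ε·PW / τ = 26.298 / 4.3 h = 6.1 mm/hr.

R ≈ 6.1 mm/hr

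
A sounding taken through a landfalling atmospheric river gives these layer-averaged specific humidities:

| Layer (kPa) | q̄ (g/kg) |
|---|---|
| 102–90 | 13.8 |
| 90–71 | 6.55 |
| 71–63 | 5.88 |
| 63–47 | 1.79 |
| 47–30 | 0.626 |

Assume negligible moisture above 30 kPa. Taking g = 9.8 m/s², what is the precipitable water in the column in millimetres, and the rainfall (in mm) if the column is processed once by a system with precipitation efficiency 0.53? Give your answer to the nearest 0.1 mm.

Precipitable water is the column-integrated vapour mass per unit area: PW = (1/g) Σ q̄ Δp, with q in kg/kg and Δp in Pa (1 kg/m² of water = 1 mm).
Layer 102–90 kPa: Δp = 120 hPa = 12000 Pa, q̄ = 0.0138 kg/kg → 0.0138 × 12000 / 9.8 = 16.90 mm
Layer 90–71 kPa: Δp = 190 hPa = 19000 Pa, q̄ = 0.00655 kg/kg → 0.00655 × 19000 / 9.8 = 12.70 mm
Layer 71–63 kPa: Δp = 80 hPa = 8000 Pa, q̄ = 0.00588 kg/kg → 0.00588 × 8000 / 9.8 = 4.80 mm
Layer 63–47 kPa: Δp = 160 hPa = 16000 Pa, q̄ = 0.00179 kg/kg → 0.00179 × 16000 / 9.8 = 2.92 mm
Layer 47–30 kPa: Δp = 170 hPa = 17000 Pa, q̄ = 0.000626 kg/kg → 0.000626 × 17000 / 9.8 = 1.09 mm
PW = 16.90 + 12.70 + 4.80 + 2.92 + 1.09 = 38.41 ≈ 38.4 mm.
Rainfall = ε × PW = 0.53 × 38.4 = 20.4 mm.

PW ≈ 38.4 mm; rainfall ≈ 20.4 mm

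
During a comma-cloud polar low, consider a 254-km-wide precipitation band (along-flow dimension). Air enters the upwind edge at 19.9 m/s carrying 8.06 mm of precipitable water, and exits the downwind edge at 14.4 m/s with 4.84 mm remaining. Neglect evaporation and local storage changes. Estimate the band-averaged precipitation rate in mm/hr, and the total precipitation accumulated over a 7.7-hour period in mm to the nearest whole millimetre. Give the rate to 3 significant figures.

Column moisture flux per unit crosswind length is F = V × PW.
Inflow: F_in = 19.9 × 8.06 = 160.394 mm·m/s
Outflow: F_out = 14.4 × 4.84 = 69.696 mm·m/s
Steady-state rate R = (F_in − F_out)/L = (160.394 − 69.696) / 254000 m = 3.571e-04 mm/s.
R = 3.571e-04 × 3600 = 1.29 mm/hr.
Over 7.7 h: total = 1.29 × 7.7 = 9.933 ≈ 10 mm.

R ≈ 1.29 mm/hr; total ≈ 10 mm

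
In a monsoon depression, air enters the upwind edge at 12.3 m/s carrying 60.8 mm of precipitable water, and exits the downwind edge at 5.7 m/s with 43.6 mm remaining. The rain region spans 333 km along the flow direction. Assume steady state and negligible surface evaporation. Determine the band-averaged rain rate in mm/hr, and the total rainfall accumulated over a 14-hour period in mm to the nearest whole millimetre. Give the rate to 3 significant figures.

Column moisture flux per unit crosswind length is F = V × PW.
Inflow: F_in = 12.3 × 60.8 = 747.84 mm·m/s
Outflow: F_out = 5.7 × 43.6 = 248.52 mm·m/s
Steady-state rate R = (F_in − F_out)/L = (747.84 − 248.52) / 333000 m = 1.499e-03 mm/s.
R = 1.499e-03 × 3600 = 5.40 mm/hr.
Over 14 h: total = 5.40 × 14 = 75.6 ≈ 76 mm.

R ≈ 5.40 mm/hr; total ≈ 76 mm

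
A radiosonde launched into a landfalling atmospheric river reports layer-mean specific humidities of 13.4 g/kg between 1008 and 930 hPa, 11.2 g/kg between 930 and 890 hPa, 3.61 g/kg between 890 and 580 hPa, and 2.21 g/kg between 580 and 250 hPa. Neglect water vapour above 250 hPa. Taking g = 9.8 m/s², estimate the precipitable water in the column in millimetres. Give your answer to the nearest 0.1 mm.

Precipitable water is the column-integrated vapour mass per unit area: PW = (1/g) Σ q̄ Δp, with q in kg/kg and Δp in Pa (1 kg/m² of water = 1 mm).
Layer 1008–930 hPa: Δp = 78 hPa = 7800 Pa, q̄ = 0.0134 kg/kg → 0.0134 × 7800 / 9.8 = 10.67 mm
Layer 930–890 hPa: Δp = 40 hPa = 4000 Pa, q̄ = 0.0112 kg/kg → 0.0112 × 4000 / 9.8 = 4.57 mm
Layer 890–580 hPa: Δp = 310 hPa = 31000 Pa, q̄ = 0.00361 kg/kg → 0.00361 × 31000 / 9.8 = 11.42 mm
Layer 580–250 hPa: Δp = 330 hPa = 33000 Pa, q̄ = 0.00221 kg/kg → 0.00221 × 33000 / 9.8 = 7.44 mm
PW = 10.67 + 4.57 + 11.42 + 7.44 = 34.10 ≈ 34.1 mm.

PW ≈ 34.1 mm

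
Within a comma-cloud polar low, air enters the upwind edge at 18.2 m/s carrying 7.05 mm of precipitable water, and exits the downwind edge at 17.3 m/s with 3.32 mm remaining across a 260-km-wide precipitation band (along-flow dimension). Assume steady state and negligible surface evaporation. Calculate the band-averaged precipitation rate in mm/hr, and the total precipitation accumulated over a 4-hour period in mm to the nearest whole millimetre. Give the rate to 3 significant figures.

Column moisture flux per unit crosswind length is F = V × PW.
Inflow: F_in = 18.2 × 7.05 = 128.31 mm·m/s
Outflow: F_out = 17.3 × 3.32 = 57.436 mm·m/s
Steady-state rate R = (F_in − F_out)/L = (128.31 − 57.436) / 260000 m = 2.726e-04 mm/s.
R = 2.726e-04 × 3600 = 0.981 mm/hr.
Over 4 h: total = 0.981 × 4 = 3.924 ≈ 4 mm.

R ≈ 0.981 mm/hr; total ≈ 4 mm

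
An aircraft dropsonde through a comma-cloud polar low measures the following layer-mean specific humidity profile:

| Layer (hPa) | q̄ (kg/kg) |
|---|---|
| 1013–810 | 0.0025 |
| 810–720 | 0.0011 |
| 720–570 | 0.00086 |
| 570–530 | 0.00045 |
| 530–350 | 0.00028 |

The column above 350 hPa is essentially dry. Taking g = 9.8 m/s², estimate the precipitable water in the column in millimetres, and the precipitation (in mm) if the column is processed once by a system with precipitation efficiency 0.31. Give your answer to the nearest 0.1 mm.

Precipitable water is the column-integrated vapour mass per unit area: PW = (1/g) Σ q̄ Δp, with q in kg/kg and Δp in Pa (1 kg/m² of water = 1 mm).
Layer 1013–810 hPa: Δp = 203 hPa = 20300 Pa, q̄ = 0.0025 kg/kg → 0.0025 × 20300 / 9.8 = 5.18 mm
Layer 810–720 hPa: Δp = 90 hPa = 9000 Pa, q̄ = 0.0011 kg/kg → 0.0011 × 9000 / 9.8 = 1.01 mm
Layer 720–570 hPa: Δp = 150 hPa = 15000 Pa, q̄ = 0.00086 kg/kg → 0.00086 × 15000 / 9.8 = 1.32 mm
Layer 570–530 hPa: Δp = 40 hPa = 4000 Pa, q̄ = 0.00045 kg/kg → 0.00045 × 4000 / 9.8 = 0.18 mm
Layer 530–350 hPa: Δp = 180 hPa = 18000 Pa, q̄ = 0.00028 kg/kg → 0.00028 × 18000 / 9.8 = 0.51 mm
PW = 5.18 + 1.01 + 1.32 + 0.18 + 0.51 = 8.20 ≈ 8.2 mm.
Precipitation = ε × PW = 0.31 × 8.2 = 2.5 mm.

PW ≈ 8.2 mm; precipitation ≈ 2.5 mm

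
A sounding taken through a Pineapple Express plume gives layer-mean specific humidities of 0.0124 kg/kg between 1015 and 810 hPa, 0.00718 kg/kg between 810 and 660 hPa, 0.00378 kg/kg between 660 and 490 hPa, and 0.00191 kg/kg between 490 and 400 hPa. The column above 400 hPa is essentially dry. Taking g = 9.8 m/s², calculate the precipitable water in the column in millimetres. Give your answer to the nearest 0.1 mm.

Precipitable water is the column-integrated vapour mass per unit area: PW = (1/g) Σ q̄ Δp, with q in kg/kg and Δp in Pa (1 kg/m² of water = 1 mm).
Layer 1015–810 hPa: Δp = 205 hPa = 20500 Pa, q̄ = 0.0124 kg/kg → 0.0124 × 20500 / 9.8 = 25.94 mm
Layer 810–660 hPa: Δp = 150 hPa = 15000 Pa, q̄ = 0.00718 kg/kg → 0.00718 × 15000 / 9.8 = 10.99 mm
Layer 660–490 hPa: Δp = 170 hPa = 17000 Pa, q̄ = 0.00378 kg/kg → 0.00378 × 17000 / 9.8 = 6.56 mm
Layer 490–400 hPa: Δp = 90 hPa = 9000 Pa, q̄ = 0.00191 kg/kg → 0.00191 × 9000 / 9.8 = 1.75 mm
PW = 25.94 + 10.99 + 6.56 + 1.75 = 45.24 ≈ 45.2 mm.

PW ≈ 45.2 mm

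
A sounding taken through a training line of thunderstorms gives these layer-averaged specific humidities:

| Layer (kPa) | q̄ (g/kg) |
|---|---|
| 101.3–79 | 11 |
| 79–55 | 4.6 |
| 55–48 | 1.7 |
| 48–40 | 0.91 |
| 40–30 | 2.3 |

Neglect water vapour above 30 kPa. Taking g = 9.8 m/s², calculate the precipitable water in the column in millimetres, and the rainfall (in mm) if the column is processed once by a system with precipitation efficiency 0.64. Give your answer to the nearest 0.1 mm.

PW ≈ 40.6 mm; rainfall ≈ 26.0 mm

Precipitable water is the column-integrated vapour mass per unit area: PW = (1/g) Σ q̄ Δp, with q in kg/kg and Δp in Pa (1 kg/m² of water = 1 mm).
Layer 101.3–79 kPa: Δp = 223 hPa = 22300 Pa, q̄ = 0.011 kg/kg → 0.011 × 22300 / 9.8 = 25.03 mm
Layer 79–55 kPa: Δp = 240 hPa = 24000 Pa, q̄ = 0.0046 kg/kg → 0.0046 × 24000 / 9.8 = 11.27 mm
Layer 55–48 kPa: Δp = 70 hPa = 7000 Pa, q̄ = 0.0017 kg/kg → 0.0017 × 7000 / 9.8 = 1.21 mm
Layer 48–40 kPa: Δp = 80 hPa = 8000 Pa, q̄ = 0.00091 kg/kg → 0.00091 × 8000 / 9.8 = 0.74 mm
Layer 40–30 kPa: Δp = 100 hPa = 10000 Pa, q̄ = 0.0023 kg/kg → 0.0023 × 10000 / 9.8 = 2.35 mm
PW = 25.03 + 11.27 + 1.21 + 0.74 + 2.35 = 40.60 ≈ 40.6 mm.
Rainfall = ε × PW = 0.64 × 40.6 = 26.0 mm.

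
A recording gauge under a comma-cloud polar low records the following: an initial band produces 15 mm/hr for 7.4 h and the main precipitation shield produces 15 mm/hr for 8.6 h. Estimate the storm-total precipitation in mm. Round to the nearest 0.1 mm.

Total = Σ Rᵢ Δtᵢ = 15 × 7.4 + 15 × 8.6
      = 111 + 129 = 240.0 mm.

total ≈ 240.0 mm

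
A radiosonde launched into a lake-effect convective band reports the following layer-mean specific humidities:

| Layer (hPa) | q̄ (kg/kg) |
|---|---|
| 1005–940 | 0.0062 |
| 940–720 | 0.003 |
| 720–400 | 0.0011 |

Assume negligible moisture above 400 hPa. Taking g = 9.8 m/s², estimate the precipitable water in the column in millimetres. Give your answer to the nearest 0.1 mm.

Precipitable water is the column-integrated vapour mass per unit area: PW = (1/g) Σ q̄ Δp, with q in kg/kg and Δp in Pa (1 kg/m² of water = 1 mm).
Layer 1005–940 hPa: Δp = 65 hPa = 6500 Pa, q̄ = 0.0062 kg/kg → 0.0062 × 6500 / 9.8 = 4.11 mm
Layer 940–720 hPa: Δp = 220 hPa = 22000 Pa, q̄ = 0.003 kg/kg → 0.003 × 22000 / 9.8 = 6.73 mm
Layer 720–400 hPa: Δp = 320 hPa = 32000 Pa, q̄ = 0.0011 kg/kg → 0.0011 × 32000 / 9.8 = 3.59 mm
PW = 4.11 + 6.73 + 3.59 = 14.43 ≈ 14.4 mm.

PW ≈ 14.4 mm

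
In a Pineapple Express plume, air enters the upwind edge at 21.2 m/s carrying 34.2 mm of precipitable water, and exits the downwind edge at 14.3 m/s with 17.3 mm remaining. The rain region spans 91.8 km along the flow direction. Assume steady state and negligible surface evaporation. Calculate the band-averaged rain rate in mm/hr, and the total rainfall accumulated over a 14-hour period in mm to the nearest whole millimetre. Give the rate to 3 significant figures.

Column moisture flux per unit crosswind length is F = V × PW.
Inflow: F_in = 21.2 × 34.2 = 725.04 mm·m/s
Outflow: F_out = 14.3 × 17.3 = 247.39 mm·m/s
Steady-state rate R = (F_in − F_out)/L = (725.04 − 247.39) / 91800 m = 5.203e-03 mm/s.
R = 5.203e-03 × 3600 = 18.7 mm/hr.
Over 14 h: total = 18.7 × 14 = 261.8 ≈ 262 mm.

R ≈ 18.7 mm/hr; total ≈ 262 mm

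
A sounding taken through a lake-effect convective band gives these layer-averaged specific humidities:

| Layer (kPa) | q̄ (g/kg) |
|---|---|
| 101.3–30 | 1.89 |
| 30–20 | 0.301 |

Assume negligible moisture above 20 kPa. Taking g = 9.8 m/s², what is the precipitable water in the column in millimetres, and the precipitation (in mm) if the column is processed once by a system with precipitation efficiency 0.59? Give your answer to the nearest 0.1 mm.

Precipitable water is the column-integrated vapour mass per unit area: PW = (1/g) Σ q̄ Δp, with q in kg/kg and Δp in Pa (1 kg/m² of water = 1 mm).
Layer 101.3–30 kPa: Δp = 713 hPa = 71300 Pa, q̄ = 0.00189 kg/kg → 0.00189 × 71300 / 9.8 = 13.75 mm
Layer 30–20 kPa: Δp = 100 hPa = 10000 Pa, q̄ = 0.000301 kg/kg → 0.000301 × 10000 / 9.8 = 0.31 mm
PW = 13.75 + 0.31 = 14.06 ≈ 14.1 mm.
Precipitation = ε × PW = 0.59 × 14.1 = 8.3 mm.

PW ≈ 14.1 mm; precipitation ≈ 8.3 mm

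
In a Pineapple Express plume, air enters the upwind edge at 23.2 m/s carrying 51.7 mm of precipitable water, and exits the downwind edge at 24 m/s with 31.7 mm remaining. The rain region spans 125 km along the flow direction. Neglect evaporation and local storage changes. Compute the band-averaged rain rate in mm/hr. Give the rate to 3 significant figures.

Column moisture flux per unit crosswind length is F = V × PW.
Inflow: F_in = 23.2 × 51.7 = 1199.44 mm·m/s
Outflow: F_out = 24 × 31.7 = 760.8 mm·m/s
Steady-state rate R = (F_in − F_out)/L = (1199.44 − 760.8) / 125000 m = 3.509e-03 mm/s.
R = 3.509e-03 × 3600 = 12.6 mm/hr.

R ≈ 12.6 mm/hr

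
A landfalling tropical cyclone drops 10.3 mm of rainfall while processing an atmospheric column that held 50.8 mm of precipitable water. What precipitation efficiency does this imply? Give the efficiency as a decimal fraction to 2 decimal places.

ε ≈ 0.20

ε = rainfall / PW = 10.3 / 50.8 = 0.20.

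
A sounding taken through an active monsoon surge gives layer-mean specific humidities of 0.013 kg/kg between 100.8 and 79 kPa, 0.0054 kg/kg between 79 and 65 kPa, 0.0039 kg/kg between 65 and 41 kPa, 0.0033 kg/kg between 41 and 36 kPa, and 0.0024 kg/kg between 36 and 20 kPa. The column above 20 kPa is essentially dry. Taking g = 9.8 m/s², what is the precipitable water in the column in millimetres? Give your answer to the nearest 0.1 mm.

Precipitable water is the column-integrated vapour mass per unit area: PW = (1/g) Σ q̄ Δp, with q in kg/kg and Δp in Pa (1 kg/m² of water = 1 mm).
Layer 100.8–79 kPa: Δp = 218 hPa = 21800 Pa, q̄ = 0.013 kg/kg → 0.013 × 21800 / 9.8 = 28.92 mm
Layer 79–65 kPa: Δp = 140 hPa = 14000 Pa, q̄ = 0.0054 kg/kg → 0.0054 × 14000 / 9.8 = 7.71 mm
Layer 65–41 kPa: Δp = 240 hPa = 24000 Pa, q̄ = 0.0039 kg/kg → 0.0039 × 24000 / 9.8 = 9.55 mm
Layer 41–36 kPa: Δp = 50 hPa = 5000 Pa, q̄ = 0.0033 kg/kg → 0.0033 × 5000 / 9.8 = 1.68 mm
Layer 36–20 kPa: Δp = 160 hPa = 16000 Pa, q̄ = 0.0024 kg/kg → 0.0024 × 16000 / 9.8 = 3.92 mm
PW = 28.92 + 7.71 + 9.55 + 1.68 + 3.92 = 51.78 ≈ 51.8 mm.

PW ≈ 51.8 mm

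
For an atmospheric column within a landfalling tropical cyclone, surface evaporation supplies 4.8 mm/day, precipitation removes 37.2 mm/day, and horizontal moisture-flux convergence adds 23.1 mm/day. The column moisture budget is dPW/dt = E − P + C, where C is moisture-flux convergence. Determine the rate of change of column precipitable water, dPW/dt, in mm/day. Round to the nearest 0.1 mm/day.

dPW/dt = E − P + C = 4.8 − 37.2 + (23.1) = -9.3 mm/day.

dPW/dt ≈ -9.3 mm/day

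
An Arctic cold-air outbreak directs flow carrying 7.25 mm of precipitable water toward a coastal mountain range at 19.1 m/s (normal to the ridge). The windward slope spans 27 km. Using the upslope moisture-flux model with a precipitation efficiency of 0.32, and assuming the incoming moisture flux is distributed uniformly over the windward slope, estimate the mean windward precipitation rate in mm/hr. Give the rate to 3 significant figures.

R ≈ 5.91 mm/hr

Incoming column moisture flux per unit ridge length: F = V × PW = 19.1 × 7.25 = 138.475 mm·m/s.
Spread over the 27 km slope with efficiency ε = 0.32: R = ε·F/W = 0.32 × 138.475 / 27000 m = 1.641e-03 mm/s.
R = 1.641e-03 × 3600 = 5.91 mm/hr.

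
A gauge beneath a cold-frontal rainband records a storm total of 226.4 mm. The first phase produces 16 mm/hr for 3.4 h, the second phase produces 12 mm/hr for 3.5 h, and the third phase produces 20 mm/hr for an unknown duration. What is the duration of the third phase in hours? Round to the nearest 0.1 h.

duration ≈ 6.5 h

Known phases: 16 × 3.4 + 12 × 3.5 = 54.4 + 42 = 96.4 mm.
Remaining depth = 226.4 − 96.4 = 130 mm.
Duration = 130 / 20 = 6.5 h.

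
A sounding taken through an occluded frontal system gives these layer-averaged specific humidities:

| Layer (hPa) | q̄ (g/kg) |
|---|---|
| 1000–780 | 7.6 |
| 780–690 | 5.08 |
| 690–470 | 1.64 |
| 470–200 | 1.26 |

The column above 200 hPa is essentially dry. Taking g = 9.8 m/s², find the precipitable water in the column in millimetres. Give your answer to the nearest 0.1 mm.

Precipitable water is the column-integrated vapour mass per unit area: PW = (1/g) Σ q̄ Δp, with q in kg/kg and Δp in Pa (1 kg/m² of water = 1 mm).
Layer 1000–780 hPa: Δp = 220 hPa = 22000 Pa, q̄ = 0.0076 kg/kg → 0.0076 × 22000 / 9.8 = 17.06 mm
Layer 780–690 hPa: Δp = 90 hPa = 9000 Pa, q̄ = 0.00508 kg/kg → 0.00508 × 9000 / 9.8 = 4.67 mm
Layer 690–470 hPa: Δp = 220 hPa = 22000 Pa, q̄ = 0.00164 kg/kg → 0.00164 × 22000 / 9.8 = 3.68 mm
Layer 470–200 hPa: Δp = 270 hPa = 27000 Pa, q̄ = 0.00126 kg/kg → 0.00126 × 27000 / 9.8 = 3.47 mm
PW = 17.06 + 4.67 + 3.68 + 3.47 = 28.88 ≈ 28.9 mm.

PW ≈ 28.9 mm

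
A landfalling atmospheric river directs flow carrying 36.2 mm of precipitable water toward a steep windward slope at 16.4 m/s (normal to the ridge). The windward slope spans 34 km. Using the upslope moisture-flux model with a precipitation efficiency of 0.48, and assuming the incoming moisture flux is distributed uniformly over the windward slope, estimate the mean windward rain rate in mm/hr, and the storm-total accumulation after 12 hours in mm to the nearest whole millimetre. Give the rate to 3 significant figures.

R ≈ 30.2 mm/hr; total ≈ 362 mm

Incoming column moisture flux per unit ridge length: F = V × PW = 16.4 × 36.2 = 593.68 mm·m/s.
Spread over the 34 km slope with efficiency ε = 0.48: R = ε·F/W = 0.48 × 593.68 / 34000 m = 8.381e-03 mm/s.
R = 8.381e-03 × 3600 = 30.2 mm/hr.
Over 12 h: total = 30.2 × 12 = 362.4 ≈ 362 mm.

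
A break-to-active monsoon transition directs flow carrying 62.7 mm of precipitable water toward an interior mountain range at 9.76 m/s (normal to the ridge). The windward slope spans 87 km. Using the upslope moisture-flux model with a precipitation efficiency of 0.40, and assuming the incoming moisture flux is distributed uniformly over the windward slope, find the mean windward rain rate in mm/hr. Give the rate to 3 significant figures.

R ≈ 10.1 mm/hr

Incoming column moisture flux per unit ridge length: F = V × PW = 9.76 × 62.7 = 611.952 mm·m/s.
Spread over the 87 km slope with efficiency ε = 0.40: R = ε·F/W = 0.40 × 611.952 / 87000 m = 2.814e-03 mm/s.
R = 2.814e-03 × 3600 = 10.1 mm/hr.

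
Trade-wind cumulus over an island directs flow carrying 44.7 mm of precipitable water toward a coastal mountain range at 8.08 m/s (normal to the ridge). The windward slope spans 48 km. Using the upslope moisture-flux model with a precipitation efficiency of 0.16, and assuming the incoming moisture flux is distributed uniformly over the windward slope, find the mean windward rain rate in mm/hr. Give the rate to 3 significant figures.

Incoming column moisture flux per unit ridge length: F = V × PW = 8.08 × 44.7 = 361.176 mm·m/s.
Spread over the 48 km slope with efficiency ε = 0.16: R = ε·F/W = 0.16 × 361.176 / 48000 m = 1.204e-03 mm/s.
R = 1.204e-03 × 3600 = 4.33 mm/hr.

R ≈ 4.33 mm/hr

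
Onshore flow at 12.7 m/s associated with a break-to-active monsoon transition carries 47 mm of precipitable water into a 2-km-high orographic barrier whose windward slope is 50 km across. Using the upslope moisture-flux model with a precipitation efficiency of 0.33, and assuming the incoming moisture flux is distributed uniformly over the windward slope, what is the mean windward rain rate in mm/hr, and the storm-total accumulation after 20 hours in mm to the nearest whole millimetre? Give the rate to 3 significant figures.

Incoming column moisture flux per unit ridge length: F = V × PW = 12.7 × 47 = 596.9 mm·m/s.
Spread over the 50 km slope with efficiency ε = 0.33: R = ε·F/W = 0.33 × 596.9 / 50000 m = 3.940e-03 mm/s.
R = 3.940e-03 × 3600 = 14.2 mm/hr.
Over 20 h: total = 14.2 × 20 = 284 mm.

R ≈ 14.2 mm/hr; total ≈ 284 mm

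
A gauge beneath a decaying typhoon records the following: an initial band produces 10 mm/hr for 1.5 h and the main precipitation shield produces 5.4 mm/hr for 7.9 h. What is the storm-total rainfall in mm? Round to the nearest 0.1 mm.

total ≈ 57.7 mm

Total = Σ Rᵢ Δtᵢ = 10 × 1.5 + 5.4 × 7.9
      = 15 + 42.66 = 57.7 mm.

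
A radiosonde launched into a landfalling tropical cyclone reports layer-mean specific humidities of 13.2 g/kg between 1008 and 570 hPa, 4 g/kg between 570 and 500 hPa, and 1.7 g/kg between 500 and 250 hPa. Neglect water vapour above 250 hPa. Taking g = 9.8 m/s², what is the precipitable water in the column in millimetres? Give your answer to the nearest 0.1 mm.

PW ≈ 66.2 mm

Precipitable water is the column-integrated vapour mass per unit area: PW = (1/g) Σ q̄ Δp, with q in kg/kg and Δp in Pa (1 kg/m² of water = 1 mm).
Layer 1008–570 hPa: Δp = 438 hPa = 43800 Pa, q̄ = 0.0132 kg/kg → 0.0132 × 43800 / 9.8 = 59.00 mm
Layer 570–500 hPa: Δp = 70 hPa = 7000 Pa, q̄ = 0.004 kg/kg → 0.004 × 7000 / 9.8 = 2.86 mm
Layer 500–250 hPa: Δp = 250 hPa = 25000 Pa, q̄ = 0.0017 kg/kg → 0.0017 × 25000 / 9.8 = 4.34 mm
PW = 59.00 + 2.86 + 4.34 = 66.20 ≈ 66.2 mm.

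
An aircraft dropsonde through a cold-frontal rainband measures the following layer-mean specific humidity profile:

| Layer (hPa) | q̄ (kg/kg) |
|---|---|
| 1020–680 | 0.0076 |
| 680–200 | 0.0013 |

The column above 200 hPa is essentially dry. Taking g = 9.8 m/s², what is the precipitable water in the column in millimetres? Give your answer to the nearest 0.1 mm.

Precipitable water is the column-integrated vapour mass per unit area: PW = (1/g) Σ q̄ Δp, with q in kg/kg and Δp in Pa (1 kg/m² of water = 1 mm).
Layer 1020–680 hPa: Δp = 340 hPa = 34000 Pa, q̄ = 0.0076 kg/kg → 0.0076 × 34000 / 9.8 = 26.37 mm
Layer 680–200 hPa: Δp = 480 hPa = 48000 Pa, q̄ = 0.0013 kg/kg → 0.0013 × 48000 / 9.8 = 6.37 mm
PW = 26.37 + 6.37 = 32.74 ≈ 32.7 mm.

PW ≈ 32.7 mm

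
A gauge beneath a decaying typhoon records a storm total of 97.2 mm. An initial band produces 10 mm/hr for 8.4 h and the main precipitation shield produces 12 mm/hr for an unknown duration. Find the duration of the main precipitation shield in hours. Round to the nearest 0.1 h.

duration ≈ 1.1 h

Known phases: 10 × 8.4 = 84 mm.
Remaining depth = 97.2 − 84 = 13.2 mm.
Duration = 13.2 / 12 = 1.1 h.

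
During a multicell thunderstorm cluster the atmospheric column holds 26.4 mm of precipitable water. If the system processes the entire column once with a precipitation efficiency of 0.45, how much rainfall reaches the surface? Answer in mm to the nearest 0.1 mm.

rainfall ≈ 11.9 mm

Rainfall = ε × PW = 0.45 × 26.4 = 11.9 mm.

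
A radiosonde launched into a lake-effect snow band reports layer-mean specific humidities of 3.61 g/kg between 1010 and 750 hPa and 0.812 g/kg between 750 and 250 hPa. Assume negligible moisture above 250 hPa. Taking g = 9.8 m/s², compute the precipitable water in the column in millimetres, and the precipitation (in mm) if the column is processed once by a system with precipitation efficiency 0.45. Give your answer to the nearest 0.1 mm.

Precipitable water is the column-integrated vapour mass per unit area: PW = (1/g) Σ q̄ Δp, with q in kg/kg and Δp in Pa (1 kg/m² of water = 1 mm).
Layer 1010–750 hPa: Δp = 260 hPa = 26000 Pa, q̄ = 0.00361 kg/kg → 0.00361 × 26000 / 9.8 = 9.58 mm
Layer 750–250 hPa: Δp = 500 hPa = 50000 Pa, q̄ = 0.000812 kg/kg → 0.000812 × 50000 / 9.8 = 4.14 mm
PW = 9.58 + 4.14 = 13.72 ≈ 13.7 mm.
Precipitation = ε × PW = 0.45 × 13.7 = 6.2 mm.

PW ≈ 13.7 mm; precipitation ≈ 6.2 mm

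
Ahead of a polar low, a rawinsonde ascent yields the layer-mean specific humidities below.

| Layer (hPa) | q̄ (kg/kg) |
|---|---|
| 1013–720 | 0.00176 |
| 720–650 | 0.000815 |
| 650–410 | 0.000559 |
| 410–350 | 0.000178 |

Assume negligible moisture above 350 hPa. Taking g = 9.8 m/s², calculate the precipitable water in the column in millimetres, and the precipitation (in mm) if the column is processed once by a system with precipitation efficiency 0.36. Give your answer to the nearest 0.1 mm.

Precipitable water is the column-integrated vapour mass per unit area: PW = (1/g) Σ q̄ Δp, with q in kg/kg and Δp in Pa (1 kg/m² of water = 1 mm).
Layer 1013–720 hPa: Δp = 293 hPa = 29300 Pa, q̄ = 0.00176 kg/kg → 0.00176 × 29300 / 9.8 = 5.26 mm
Layer 720–650 hPa: Δp = 70 hPa = 7000 Pa, q̄ = 0.000815 kg/kg → 0.000815 × 7000 / 9.8 = 0.58 mm
Layer 650–410 hPa: Δp = 240 hPa = 24000 Pa, q̄ = 0.000559 kg/kg → 0.000559 × 24000 / 9.8 = 1.37 mm
Layer 410–350 hPa: Δp = 60 hPa = 6000 Pa, q̄ = 0.000178 kg/kg → 0.000178 × 6000 / 9.8 = 0.11 mm
PW = 5.26 + 0.58 + 1.37 + 0.11 = 7.32 ≈ 7.3 mm.
Precipitation = ε × PW = 0.36 × 7.3 = 2.6 mm.

PW ≈ 7.3 mm; precipitation ≈ 2.6 mm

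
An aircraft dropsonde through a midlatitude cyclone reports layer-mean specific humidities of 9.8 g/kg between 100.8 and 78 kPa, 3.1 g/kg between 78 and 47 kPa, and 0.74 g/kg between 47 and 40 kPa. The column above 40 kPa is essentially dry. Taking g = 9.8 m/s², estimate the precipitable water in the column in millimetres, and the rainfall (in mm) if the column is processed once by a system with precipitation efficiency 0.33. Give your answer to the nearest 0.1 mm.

Precipitable water is the column-integrated vapour mass per unit area: PW = (1/g) Σ q̄ Δp, with q in kg/kg and Δp in Pa (1 kg/m² of water = 1 mm).
Layer 100.8–78 kPa: Δp = 228 hPa = 22800 Pa, q̄ = 0.0098 kg/kg → 0.0098 × 22800 / 9.8 = 22.80 mm
Layer 78–47 kPa: Δp = 310 hPa = 31000 Pa, q̄ = 0.0031 kg/kg → 0.0031 × 31000 / 9.8 = 9.81 mm
Layer 47–40 kPa: Δp = 70 hPa = 7000 Pa, q̄ = 0.00074 kg/kg → 0.00074 × 7000 / 9.8 = 0.53 mm
PW = 22.80 + 9.81 + 0.53 = 33.14 ≈ 33.1 mm.
Rainfall = ε × PW = 0.33 × 33.1 = 10.9 mm.

PW ≈ 33.1 mm; rainfall ≈ 10.9 mm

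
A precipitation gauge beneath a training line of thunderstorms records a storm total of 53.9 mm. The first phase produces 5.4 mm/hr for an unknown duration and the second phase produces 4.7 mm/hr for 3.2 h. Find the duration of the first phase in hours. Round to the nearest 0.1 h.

Known phases: 4.7 × 3.2 = 15.04 mm.
Remaining depth = 53.9 − 15.04 = 38.86 mm.
Duration = 38.86 / 5.4 = 7.2 h.

duration ≈ 7.2 h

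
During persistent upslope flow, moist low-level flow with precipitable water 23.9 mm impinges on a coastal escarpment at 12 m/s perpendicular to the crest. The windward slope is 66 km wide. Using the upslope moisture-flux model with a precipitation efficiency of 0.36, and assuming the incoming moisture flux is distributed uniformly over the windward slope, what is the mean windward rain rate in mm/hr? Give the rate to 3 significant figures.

R ≈ 5.63 mm/hr

Incoming column moisture flux per unit ridge length: F = V × PW = 12 × 23.9 = 286.8 mm·m/s.
Spread over the 66 km slope with efficiency ε = 0.36: R = ε·F/W = 0.36 × 286.8 / 66000 m = 1.564e-03 mm/s.
R = 1.564e-03 × 3600 = 5.63 mm/hr.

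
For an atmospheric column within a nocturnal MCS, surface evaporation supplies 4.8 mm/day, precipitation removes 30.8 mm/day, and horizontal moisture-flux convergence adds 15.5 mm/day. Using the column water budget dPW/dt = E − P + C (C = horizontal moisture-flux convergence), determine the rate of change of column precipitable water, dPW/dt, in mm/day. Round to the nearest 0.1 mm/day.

dPW/dt ≈ -10.5 mm/day

dPW/dt = E − P + C = 4.8 − 30.8 + (15.5) = -10.5 mm/day.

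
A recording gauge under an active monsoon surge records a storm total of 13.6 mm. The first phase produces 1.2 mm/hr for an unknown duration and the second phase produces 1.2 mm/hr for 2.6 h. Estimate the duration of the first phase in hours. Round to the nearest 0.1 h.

Known phases: 1.2 × 2.6 = 3.12 mm.
Remaining depth = 13.6 − 3.12 = 10.48 mm.
Duration = 10.48 / 1.2 = 8.7 h.

duration ≈ 8.7 h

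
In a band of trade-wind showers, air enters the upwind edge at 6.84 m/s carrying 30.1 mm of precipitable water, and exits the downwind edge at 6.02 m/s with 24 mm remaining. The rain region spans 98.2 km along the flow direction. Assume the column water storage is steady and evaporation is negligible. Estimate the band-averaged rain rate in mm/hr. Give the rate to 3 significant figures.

R ≈ 2.25 mm/hr

Column moisture flux per unit crosswind length is F = V × PW.
Inflow: F_in = 6.84 × 30.1 = 205.884 mm·m/s
Outflow: F_out = 6.02 × 24 = 144.48 mm·m/s
Steady-state rate R = (F_in − F_out)/L = (205.884 − 144.48) / 98200 m = 6.253e-04 mm/s.
R = 6.253e-04 × 3600 = 2.25 mm/hr.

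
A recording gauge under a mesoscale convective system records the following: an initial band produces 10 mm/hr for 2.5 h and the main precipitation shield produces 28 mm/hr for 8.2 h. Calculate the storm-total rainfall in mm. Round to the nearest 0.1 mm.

Total = Σ Rᵢ Δtᵢ = 10 × 2.5 + 28 × 8.2
      = 25 + 229.6 = 254.6 mm.

total ≈ 254.6 mm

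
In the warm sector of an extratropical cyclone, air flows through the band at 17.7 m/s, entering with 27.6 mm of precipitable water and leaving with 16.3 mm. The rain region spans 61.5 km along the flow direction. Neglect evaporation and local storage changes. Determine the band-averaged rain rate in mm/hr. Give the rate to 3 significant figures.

R ≈ 11.7 mm/hr

Column moisture flux per unit crosswind length is F = V × PW.
Inflow: F_in = 17.7 × 27.6 = 488.52 mm·m/s
Outflow: F_out = 17.7 × 16.3 = 288.51 mm·m/s
Steady-state rate R = (F_in − F_out)/L = (488.52 − 288.51) / 61500 m = 3.252e-03 mm/s.
R = 3.252e-03 × 3600 = 11.7 mm/hr.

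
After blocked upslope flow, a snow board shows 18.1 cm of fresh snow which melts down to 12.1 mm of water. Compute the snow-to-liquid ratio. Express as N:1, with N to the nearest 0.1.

ratio ≈ 15.0

Ratio = snow depth / SWE = 181 mm / 12.1 mm = 15.0, i.e. 15.0:1.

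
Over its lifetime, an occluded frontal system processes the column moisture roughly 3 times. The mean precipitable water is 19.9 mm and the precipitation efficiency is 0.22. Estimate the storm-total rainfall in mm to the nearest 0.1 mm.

Each cycle deposits ε × PW = 0.22 × 19.9 = 4.378 mm.
Over 3 cycles: 3 × 4.378 = 13.1 mm.

rainfall ≈ 13.1 mm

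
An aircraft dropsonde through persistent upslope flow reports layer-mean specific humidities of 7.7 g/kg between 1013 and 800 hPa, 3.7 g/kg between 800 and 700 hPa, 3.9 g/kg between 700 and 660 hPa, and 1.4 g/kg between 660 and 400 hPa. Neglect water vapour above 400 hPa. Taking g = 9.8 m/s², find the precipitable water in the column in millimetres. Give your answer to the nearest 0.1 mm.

PW ≈ 25.8 mm

Precipitable water is the column-integrated vapour mass per unit area: PW = (1/g) Σ q̄ Δp, with q in kg/kg and Δp in Pa (1 kg/m² of water = 1 mm).
Layer 1013–800 hPa: Δp = 213 hPa = 21300 Pa, q̄ = 0.0077 kg/kg → 0.0077 × 21300 / 9.8 = 16.74 mm
Layer 800–700 hPa: Δp = 100 hPa = 10000 Pa, q̄ = 0.0037 kg/kg → 0.0037 × 10000 / 9.8 = 3.78 mm
Layer 700–660 hPa: Δp = 40 hPa = 4000 Pa, q̄ = 0.0039 kg/kg → 0.0039 × 4000 / 9.8 = 1.59 mm
Layer 660–400 hPa: Δp = 260 hPa = 26000 Pa, q̄ = 0.0014 kg/kg → 0.0014 × 26000 / 9.8 = 3.71 mm
PW = 16.74 + 3.78 + 1.59 + 3.71 = 25.82 ≈ 25.8 mm.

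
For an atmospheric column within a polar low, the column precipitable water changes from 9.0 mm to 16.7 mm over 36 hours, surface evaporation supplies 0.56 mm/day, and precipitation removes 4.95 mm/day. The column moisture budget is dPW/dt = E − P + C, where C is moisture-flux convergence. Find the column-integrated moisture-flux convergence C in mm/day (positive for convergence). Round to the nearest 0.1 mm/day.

dPW/dt = (16.7 − 9.0) mm / (36/24 day) = +5.133 mm/day.
C = dPW/dt − E + P = (+5.133) − 0.56 + 4.95 = 9.5 mm/day.

C ≈ 9.5 mm/day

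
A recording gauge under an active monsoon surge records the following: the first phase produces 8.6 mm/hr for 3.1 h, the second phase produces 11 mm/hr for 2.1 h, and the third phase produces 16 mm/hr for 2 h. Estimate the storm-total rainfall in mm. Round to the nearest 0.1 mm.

total ≈ 81.8 mm

Total = Σ Rᵢ Δtᵢ = 8.6 × 3.1 + 11 × 2.1 + 16 × 2
      = 26.66 + 23.1 + 32 = 81.8 mm.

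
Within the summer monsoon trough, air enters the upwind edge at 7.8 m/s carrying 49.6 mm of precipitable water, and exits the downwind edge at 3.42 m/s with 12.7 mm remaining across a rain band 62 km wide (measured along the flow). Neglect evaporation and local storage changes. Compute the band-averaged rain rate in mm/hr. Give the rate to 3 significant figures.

R ≈ 19.9 mm/hr

Column moisture flux per unit crosswind length is F = V × PW.
Inflow: F_in = 7.8 × 49.6 = 386.88 mm·m/s
Outflow: F_out = 3.42 × 12.7 = 43.434 mm·m/s
Steady-state rate R = (F_in − F_out)/L = (386.88 − 43.434) / 62000 m = 5.539e-03 mm/s.
R = 5.539e-03 × 3600 = 19.9 mm/hr.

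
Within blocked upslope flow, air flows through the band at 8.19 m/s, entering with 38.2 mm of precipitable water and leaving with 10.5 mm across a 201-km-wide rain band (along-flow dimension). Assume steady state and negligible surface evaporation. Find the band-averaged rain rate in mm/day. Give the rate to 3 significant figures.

Column moisture flux per unit crosswind length is F = V × PW.
Inflow: F_in = 8.19 × 38.2 = 312.858 mm·m/s
Outflow: F_out = 8.19 × 10.5 = 85.995 mm·m/s
Steady-state rate R = (F_in − F_out)/L = (312.858 − 85.995) / 201000 m = 1.129e-03 mm/s.
R = 1.129e-03 × 3600 × 24 = 97.5 mm/day.

R ≈ 97.5 mm/day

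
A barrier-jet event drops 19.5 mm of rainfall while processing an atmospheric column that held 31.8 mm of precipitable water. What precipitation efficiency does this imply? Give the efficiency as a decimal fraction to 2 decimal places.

ε ≈ 0.61

ε = rainfall / PW = 19.5 / 31.8 = 0.61.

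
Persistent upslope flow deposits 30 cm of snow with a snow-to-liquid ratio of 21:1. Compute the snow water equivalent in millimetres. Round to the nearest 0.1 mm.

SWE ≈ 14.3 mm

SWE = snow depth / ratio = 30 cm / 21 = 1.429 cm = 14.3 mm.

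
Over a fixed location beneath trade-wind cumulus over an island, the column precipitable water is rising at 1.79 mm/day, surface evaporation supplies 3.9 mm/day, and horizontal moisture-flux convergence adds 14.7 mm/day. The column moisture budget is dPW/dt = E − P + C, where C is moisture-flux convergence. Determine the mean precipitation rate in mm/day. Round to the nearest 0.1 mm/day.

dPW/dt = +1.79 mm/day.
P = E + C − dPW/dt = 3.9 + (14.7) − (+1.79) = 16.8 mm/day.

P ≈ 16.8 mm/day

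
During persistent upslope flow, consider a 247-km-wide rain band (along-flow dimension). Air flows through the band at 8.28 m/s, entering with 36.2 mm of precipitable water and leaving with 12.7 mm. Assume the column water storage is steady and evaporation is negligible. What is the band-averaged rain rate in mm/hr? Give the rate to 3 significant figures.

R ≈ 2.84 mm/hr

Column moisture flux per unit crosswind length is F = V × PW.
Inflow: F_in = 8.28 × 36.2 = 299.736 mm·m/s
Outflow: F_out = 8.28 × 12.7 = 105.156 mm·m/s
Steady-state rate R = (F_in − F_out)/L = (299.736 − 105.156) / 247000 m = 7.878e-04 mm/s.
R = 7.878e-04 × 3600 = 2.84 mm/hr.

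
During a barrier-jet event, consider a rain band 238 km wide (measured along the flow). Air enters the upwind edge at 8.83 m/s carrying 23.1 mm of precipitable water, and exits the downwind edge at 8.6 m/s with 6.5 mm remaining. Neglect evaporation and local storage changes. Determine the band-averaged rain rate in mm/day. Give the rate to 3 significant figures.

R ≈ 53.8 mm/day

Column moisture flux per unit crosswind length is F = V × PW.
Inflow: F_in = 8.83 × 23.1 = 203.973 mm·m/s
Outflow: F_out = 8.6 × 6.5 = 55.9 mm·m/s
Steady-state rate R = (F_in − F_out)/L = (203.973 − 55.9) / 238000 m = 6.222e-04 mm/s.
R = 6.222e-04 × 3600 × 24 = 53.8 mm/day.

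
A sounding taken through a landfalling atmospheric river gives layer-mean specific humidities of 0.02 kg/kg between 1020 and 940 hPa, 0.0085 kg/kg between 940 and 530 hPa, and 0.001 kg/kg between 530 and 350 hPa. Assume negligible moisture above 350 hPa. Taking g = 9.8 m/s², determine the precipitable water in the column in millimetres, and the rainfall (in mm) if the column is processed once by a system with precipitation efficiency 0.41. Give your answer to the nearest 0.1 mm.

Precipitable water is the column-integrated vapour mass per unit area: PW = (1/g) Σ q̄ Δp, with q in kg/kg and Δp in Pa (1 kg/m² of water = 1 mm).
Layer 1020–940 hPa: Δp = 80 hPa = 8000 Pa, q̄ = 0.02 kg/kg → 0.02 × 8000 / 9.8 = 16.33 mm
Layer 940–530 hPa: Δp = 410 hPa = 41000 Pa, q̄ = 0.0085 kg/kg → 0.0085 × 41000 / 9.8 = 35.56 mm
Layer 530–350 hPa: Δp = 180 hPa = 18000 Pa, q̄ = 0.001 kg/kg → 0.001 × 18000 / 9.8 = 1.84 mm
PW = 16.33 + 35.56 + 1.84 = 53.73 ≈ 53.7 mm.
Rainfall = ε × PW = 0.41 × 53.7 = 22.0 mm.

PW ≈ 53.7 mm; rainfall ≈ 22.0 mm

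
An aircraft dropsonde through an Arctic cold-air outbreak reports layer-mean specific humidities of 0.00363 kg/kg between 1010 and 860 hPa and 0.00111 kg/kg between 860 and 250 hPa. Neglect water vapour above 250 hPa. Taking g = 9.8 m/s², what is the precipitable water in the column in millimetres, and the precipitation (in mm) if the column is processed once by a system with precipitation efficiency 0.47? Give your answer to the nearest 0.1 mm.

Precipitable water is the column-integrated vapour mass per unit area: PW = (1/g) Σ q̄ Δp, with q in kg/kg and Δp in Pa (1 kg/m² of water = 1 mm).
Layer 1010–860 hPa: Δp = 150 hPa = 15000 Pa, q̄ = 0.00363 kg/kg → 0.00363 × 15000 / 9.8 = 5.56 mm
Layer 860–250 hPa: Δp = 610 hPa = 61000 Pa, q̄ = 0.00111 kg/kg → 0.00111 × 61000 / 9.8 = 6.91 mm
PW = 5.56 + 6.91 = 12.47 ≈ 12.5 mm.
Precipitation = ε × PW = 0.47 × 12.5 = 5.9 mm.

PW ≈ 12.5 mm; precipitation ≈ 5.9 mm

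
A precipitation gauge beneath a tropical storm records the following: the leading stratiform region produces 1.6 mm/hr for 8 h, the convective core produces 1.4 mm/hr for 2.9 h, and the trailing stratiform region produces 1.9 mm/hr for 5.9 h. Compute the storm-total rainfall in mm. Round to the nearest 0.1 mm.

total ≈ 28.1 mm

Total = Σ Rᵢ Δtᵢ = 1.6 × 8 + 1.4 × 2.9 + 1.9 × 5.9
      = 12.8 + 4.06 + 11.21 = 28.1 mm.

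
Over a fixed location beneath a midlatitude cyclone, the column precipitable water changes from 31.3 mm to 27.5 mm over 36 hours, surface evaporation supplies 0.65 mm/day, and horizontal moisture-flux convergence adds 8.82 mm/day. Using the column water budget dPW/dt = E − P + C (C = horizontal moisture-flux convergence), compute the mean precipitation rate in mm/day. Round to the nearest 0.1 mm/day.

dPW/dt = (27.5 − 31.3) mm / (36/24 day) = -2.533 mm/day.
P = E + C − dPW/dt = 0.65 + (8.82) − (-2.533) = 12.0 mm/day.

P ≈ 12.0 mm/day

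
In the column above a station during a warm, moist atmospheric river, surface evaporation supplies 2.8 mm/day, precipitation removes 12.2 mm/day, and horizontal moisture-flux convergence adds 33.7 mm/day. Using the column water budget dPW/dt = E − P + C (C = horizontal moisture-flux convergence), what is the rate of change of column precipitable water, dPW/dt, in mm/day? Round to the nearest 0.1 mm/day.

dPW/dt ≈ 24.3 mm/day

dPW/dt = E − P + C = 2.8 − 12.2 + (33.7) = 24.3 mm/day.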